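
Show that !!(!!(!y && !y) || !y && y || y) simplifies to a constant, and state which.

!!(!!(!y && !y) || !y && y || y)
= !!(!y && !y || !y && y || y)   (double negation)
= !y && !y || !y && y || y   (double negation)
= !y || y   (distribution)
= true   (complement)

true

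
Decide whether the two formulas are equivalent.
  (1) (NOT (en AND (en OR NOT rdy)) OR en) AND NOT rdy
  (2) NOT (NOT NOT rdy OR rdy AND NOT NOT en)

Yes

E1: (NOT (en AND (en OR NOT rdy)) OR en) AND NOT rdy
    = (NOT en OR en) AND NOT rdy   — absorption
    = NOT rdy   — complement / identity
E2: NOT (NOT NOT rdy OR rdy AND NOT NOT en)
    = NOT (NOT NOT rdy OR rdy AND en)   — double negation
    = NOT (rdy OR rdy AND en)   — double negation
    = NOT rdy   — absorption
Both reduce to NOT rdy, so they are equivalent.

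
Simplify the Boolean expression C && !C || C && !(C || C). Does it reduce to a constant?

C && !C || C && !(C || C)
= C && !C || C && !C   — idempotence
= C && !C   — idempotence
= false   — complement

false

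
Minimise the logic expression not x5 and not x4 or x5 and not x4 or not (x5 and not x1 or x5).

not x4 or not x5

not x5 and not x4 or x5 and not x4 or not (x5 and not x1 or x5)
= not x4 or not (x5 and not x1 or x5)   (distribution)
= not x4 or not x5   (absorption)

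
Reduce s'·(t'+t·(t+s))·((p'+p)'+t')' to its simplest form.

s'·t

s'·(t'+t·(t+s))·((p'+p)'+t')'
= s'·(t'+t)·((p'+p)'+t')'   [absorption]
= s'·((p'+p)'+t')'   [complement / identity]
= s'·(p'+p)·t   [De Morgan]
= s'·t   [complement / identity]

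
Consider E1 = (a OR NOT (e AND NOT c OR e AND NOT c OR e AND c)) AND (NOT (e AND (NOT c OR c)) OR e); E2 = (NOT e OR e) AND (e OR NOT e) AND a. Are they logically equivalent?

E1: (a OR NOT (e AND NOT c OR e AND NOT c OR e AND c)) AND (NOT (e AND (NOT c OR c)) OR e)
    = (a OR NOT (e AND NOT c OR e AND c)) AND (NOT (e AND (NOT c OR c)) OR e)   — idempotence
    = (a OR NOT e) AND (NOT (e AND (NOT c OR c)) OR e)   — distribution
    = (a OR NOT e) AND (NOT e OR e)   — complement / identity
    = a OR NOT e   — complement / identity
E2: (NOT e OR e) AND (e OR NOT e) AND a
    = (NOT e OR e) AND a   — complement / identity
    = a   — complement / identity
These differ: at a=0, c=0, e=0, E1 = 1 but E2 = 0.

No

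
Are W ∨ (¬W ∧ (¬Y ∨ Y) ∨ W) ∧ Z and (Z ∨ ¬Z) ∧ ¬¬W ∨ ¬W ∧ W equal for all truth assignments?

No

E1: W ∨ (¬W ∧ (¬Y ∨ Y) ∨ W) ∧ Z
    = W ∨ (¬W ∨ W) ∧ Z   — complement / identity
    = W ∨ Z   — complement / identity
E2: (Z ∨ ¬Z) ∧ ¬¬W ∨ ¬W ∧ W
    = (Z ∨ ¬Z) ∧ ¬¬W   — complement / identity
    = (Z ∨ ¬Z) ∧ W   — double negation
    = W   — complement / identity
These differ: at W=0, Y=0, Z=1, E1 = 1 but E2 = 0.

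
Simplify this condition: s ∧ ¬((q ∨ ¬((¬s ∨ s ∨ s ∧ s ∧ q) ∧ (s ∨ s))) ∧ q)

s ∧ ¬((q ∨ ¬((¬s ∨ s ∨ s ∧ s ∧ q) ∧ (s ∨ s))) ∧ q)
= s ∧ ¬((q ∨ ¬((¬s ∨ s ∨ s ∧ q) ∧ (s ∨ s))) ∧ q)
= s ∧ ¬((q ∨ ¬((¬s ∨ s) ∧ (s ∨ s))) ∧ q)
= s ∧ ¬((q ∨ ¬(s ∨ s)) ∧ q)
= s ∧ ¬((q ∨ ¬s) ∧ q)
= s ∧ ¬q

s ∧ ¬q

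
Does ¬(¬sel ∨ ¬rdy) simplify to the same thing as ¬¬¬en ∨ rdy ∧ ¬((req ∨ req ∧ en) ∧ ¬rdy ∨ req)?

No

E1: ¬(¬sel ∨ ¬rdy)
    = sel ∧ rdy   [De Morgan]
E2: ¬¬¬en ∨ rdy ∧ ¬((req ∨ req ∧ en) ∧ ¬rdy ∨ req)
    = ¬¬¬en ∨ rdy ∧ ¬(req ∧ ¬rdy ∨ req)   [absorption]
    = ¬en ∨ rdy ∧ ¬(req ∧ ¬rdy ∨ req)   [double negation]
    = ¬en ∨ rdy ∧ ¬req   [absorption]
These differ: at en=0, rdy=1, req=0, sel=0, E1 = 0 but E2 = 1.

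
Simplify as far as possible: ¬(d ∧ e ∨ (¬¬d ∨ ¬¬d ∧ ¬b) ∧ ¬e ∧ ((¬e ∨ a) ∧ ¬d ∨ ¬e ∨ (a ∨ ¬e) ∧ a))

¬d

¬(d ∧ e ∨ (¬¬d ∨ ¬¬d ∧ ¬b) ∧ ¬e ∧ ((¬e ∨ a) ∧ ¬d ∨ ¬e ∨ (a ∨ ¬e) ∧ a))
= ¬(d ∧ e ∨ (¬¬d ∨ ¬¬d ∧ ¬b) ∧ ¬e ∧ ((¬e ∨ a) ∧ ¬d ∨ ¬e ∨ a))   (absorption)
= ¬(d ∧ e ∨ (¬¬d ∨ ¬¬d ∧ ¬b) ∧ ¬e ∧ (¬e ∨ a))   (absorption)
= ¬(d ∧ e ∨ ¬¬d ∧ ¬e ∧ (¬e ∨ a))   (absorption)
= ¬(d ∧ e ∨ ¬¬d ∧ ¬e)   (absorption)
= ¬(d ∧ e ∨ d ∧ ¬e)   (double negation)
= ¬d   (distribution)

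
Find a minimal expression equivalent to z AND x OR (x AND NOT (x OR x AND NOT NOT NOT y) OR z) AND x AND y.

z AND x OR (x AND NOT (x OR x AND NOT NOT NOT y) OR z) AND x AND y
= z AND x OR (x AND NOT (x OR x AND NOT y) OR z) AND x AND y   (double negation)
= z AND x OR (x AND NOT x OR z) AND x AND y   (absorption)
= z AND x OR z AND x AND y   (complement / identity)
= z AND x   (absorption)

z AND x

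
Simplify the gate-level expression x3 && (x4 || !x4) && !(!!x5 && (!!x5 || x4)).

x3 && !x5

x3 && (x4 || !x4) && !(!!x5 && (!!x5 || x4))
= x3 && (x4 || !x4) && !!!x5   [absorption]
= x3 && (x4 || !x4) && !x5   [double negation]
= x3 && !x5   [complement / identity]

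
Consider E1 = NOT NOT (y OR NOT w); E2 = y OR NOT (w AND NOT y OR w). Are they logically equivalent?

Yes

E1: NOT NOT (y OR NOT w)
    = y OR NOT w   (double negation)
E2: y OR NOT (w AND NOT y OR w)
    = y OR NOT w   (absorption)
Both reduce to y OR NOT w, so they are equivalent.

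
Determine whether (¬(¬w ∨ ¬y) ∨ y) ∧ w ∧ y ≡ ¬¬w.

E1: (¬(¬w ∨ ¬y) ∨ y) ∧ w ∧ y
    = (w ∧ y ∨ y) ∧ w ∧ y   — De Morgan
    = w ∧ y   — absorption
E2: ¬¬w
    = w   — double negation
These differ: at w=1, y=0, E1 = 0 but E2 = 1.

No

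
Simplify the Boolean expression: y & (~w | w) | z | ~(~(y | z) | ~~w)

y & (~w | w) | z | ~(~(y | z) | ~~w)
= y | z | ~(~(y | z) | ~~w)   — complement / identity
= y | z | (y | z) & ~w   — De Morgan
= y | z   — absorption

y | z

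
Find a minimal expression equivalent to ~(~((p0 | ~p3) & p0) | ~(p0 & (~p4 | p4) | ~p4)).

~(~((p0 | ~p3) & p0) | ~(p0 & (~p4 | p4) | ~p4))
= ~(~((p0 | ~p3) & p0) | ~(p0 | ~p4))   [complement / identity]
= (p0 | ~p3) & p0 & (p0 | ~p4)   [De Morgan]
= p0 & (p0 | ~p4)   [absorption]
= p0   [absorption]

p0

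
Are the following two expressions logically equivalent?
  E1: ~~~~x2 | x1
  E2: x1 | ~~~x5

No

E1: ~~~~x2 | x1
    = ~~x2 | x1   (double negation)
    = x2 | x1   (double negation)
E2: x1 | ~~~x5
    = x1 | ~x5   (double negation)
These differ: at x1=0, x2=0, x5=0, E1 = 0 but E2 = 1.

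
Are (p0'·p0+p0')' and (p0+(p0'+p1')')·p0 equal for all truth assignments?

Yes

E1: (p0'·p0+p0')'
    = (p0')'   [complement / identity]
    = p0   [double negation]
E2: (p0+(p0'+p1')')·p0
    = (p0+p0·p1)·p0   [De Morgan]
    = p0·p0   [absorption]
    = p0   [idempotence]
Both reduce to p0, so they are equivalent.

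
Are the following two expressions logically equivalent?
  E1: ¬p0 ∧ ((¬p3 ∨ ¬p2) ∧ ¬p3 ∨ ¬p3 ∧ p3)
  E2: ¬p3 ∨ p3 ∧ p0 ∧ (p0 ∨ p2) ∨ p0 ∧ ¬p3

E1: ¬p0 ∧ ((¬p3 ∨ ¬p2) ∧ ¬p3 ∨ ¬p3 ∧ p3)
    = ¬p0 ∧ (¬p3 ∨ ¬p3 ∧ p3)   — absorption
    = ¬p0 ∧ ¬p3   — complement / identity
E2: ¬p3 ∨ p3 ∧ p0 ∧ (p0 ∨ p2) ∨ p0 ∧ ¬p3
    = ¬p3 ∨ p3 ∧ p0 ∨ p0 ∧ ¬p3   — absorption
    = ¬p3 ∨ p0   — distribution
These differ: at p0=1, p2=1, p3=0, E1 = 0 but E2 = 1.

No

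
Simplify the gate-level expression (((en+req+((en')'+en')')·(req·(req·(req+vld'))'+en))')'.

(((en+req+((en')'+en')')·(req·(req·(req+vld'))'+en))')'
= (((en+req+((en')'+en')')·(req·req'+en))')'   — absorption
= (((en+req+en'·en)·(req·req'+en))')'   — De Morgan
= (((en+req)·(req·req'+en))')'   — complement / identity
= (((en+req)·en)')'   — complement / identity
= (en')'   — absorption
= en   — double negation

en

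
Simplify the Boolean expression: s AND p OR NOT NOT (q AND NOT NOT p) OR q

s AND p OR NOT NOT (q AND NOT NOT p) OR q
= s AND p OR q AND NOT NOT p OR q   [double negation]
= s AND p OR q AND p OR q   [double negation]
= s AND p OR q   [absorption]

s AND p OR q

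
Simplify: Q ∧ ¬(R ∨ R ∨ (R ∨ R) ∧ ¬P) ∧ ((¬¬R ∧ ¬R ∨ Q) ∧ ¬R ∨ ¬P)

Q ∧ ¬(R ∨ R ∨ (R ∨ R) ∧ ¬P) ∧ ((¬¬R ∧ ¬R ∨ Q) ∧ ¬R ∨ ¬P)
= Q ∧ ¬(R ∨ R ∨ (R ∨ R) ∧ ¬P) ∧ ((R ∧ ¬R ∨ Q) ∧ ¬R ∨ ¬P)   [double negation]
= Q ∧ ¬(R ∨ R) ∧ ((R ∧ ¬R ∨ Q) ∧ ¬R ∨ ¬P)   [absorption]
= Q ∧ ¬(R ∨ R) ∧ (Q ∧ ¬R ∨ ¬P)   [complement / identity]
= Q ∧ ¬R ∧ (Q ∧ ¬R ∨ ¬P)   [idempotence]
= Q ∧ ¬R   [absorption]

Q ∧ ¬R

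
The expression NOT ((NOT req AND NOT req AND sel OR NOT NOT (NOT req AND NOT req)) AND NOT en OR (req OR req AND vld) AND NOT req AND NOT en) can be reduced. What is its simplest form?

en OR req

NOT ((NOT req AND NOT req AND sel OR NOT NOT (NOT req AND NOT req)) AND NOT en OR (req OR req AND vld) AND NOT req AND NOT en)
= NOT ((NOT req AND NOT req AND sel OR NOT req AND NOT req) AND NOT en OR (req OR req AND vld) AND NOT req AND NOT en)
= NOT (NOT req AND NOT req AND NOT en OR (req OR req AND vld) AND NOT req AND NOT en)
= NOT (NOT req AND NOT req AND NOT en OR req AND NOT req AND NOT en)
= NOT (NOT en AND (NOT req AND NOT req OR req AND NOT req))
= NOT (NOT en AND NOT req)
= en OR req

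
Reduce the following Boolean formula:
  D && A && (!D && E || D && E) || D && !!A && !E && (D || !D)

D && A

D && A && (!D && E || D && E) || D && !!A && !E && (D || !D)
= D && A && (!D && E || D && E) || D && !!A && !E   [complement / identity]
= D && A && (!D && E || D && E) || D && A && !E   [double negation]
= D && A && E || D && A && !E   [distribution]
= D && A   [distribution]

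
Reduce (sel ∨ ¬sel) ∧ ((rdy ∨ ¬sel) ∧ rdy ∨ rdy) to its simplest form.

rdy

(sel ∨ ¬sel) ∧ ((rdy ∨ ¬sel) ∧ rdy ∨ rdy)
= (sel ∨ ¬sel) ∧ (rdy ∨ rdy)   [absorption]
= rdy ∨ rdy   [complement / identity]
= rdy   [idempotence]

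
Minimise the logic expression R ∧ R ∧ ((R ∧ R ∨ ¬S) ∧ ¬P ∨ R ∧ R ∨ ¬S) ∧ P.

R ∧ R ∧ ((R ∧ R ∨ ¬S) ∧ ¬P ∨ R ∧ R ∨ ¬S) ∧ P
= R ∧ R ∧ (R ∧ R ∨ ¬S) ∧ P   [absorption]
= R ∧ R ∧ P   [absorption]
= R ∧ P   [idempotence]

R ∧ P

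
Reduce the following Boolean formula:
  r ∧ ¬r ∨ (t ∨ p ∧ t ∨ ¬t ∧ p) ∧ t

t

r ∧ ¬r ∨ (t ∨ p ∧ t ∨ ¬t ∧ p) ∧ t
= r ∧ ¬r ∨ (t ∨ p) ∧ t
= r ∧ ¬r ∨ t
= t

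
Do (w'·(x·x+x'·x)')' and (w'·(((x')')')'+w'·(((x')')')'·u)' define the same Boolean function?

E1: (w'·(x·x+x'·x)')'
    = (w'·x')'   — distribution
    = w+x   — De Morgan
E2: (w'·(((x')')')'+w'·(((x')')')'·u)'
    = (w'·(((x')')')')'   — absorption
    = w+((x')')'   — De Morgan
    = w+x'   — double negation
These differ: at u=1, w=0, x=0, E1 = 0 but E2 = 1.

No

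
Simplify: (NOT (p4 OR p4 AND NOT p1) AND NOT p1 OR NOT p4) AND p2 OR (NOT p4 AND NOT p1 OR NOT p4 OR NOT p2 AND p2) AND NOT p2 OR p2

(NOT (p4 OR p4 AND NOT p1) AND NOT p1 OR NOT p4) AND p2 OR (NOT p4 AND NOT p1 OR NOT p4 OR NOT p2 AND p2) AND NOT p2 OR p2
= (NOT (p4 OR p4 AND NOT p1) AND NOT p1 OR NOT p4) AND p2 OR (NOT p4 AND NOT p1 OR NOT p4) AND NOT p2 OR p2   [complement / identity]
= (NOT p4 AND NOT p1 OR NOT p4) AND p2 OR (NOT p4 AND NOT p1 OR NOT p4) AND NOT p2 OR p2   [absorption]
= NOT p4 AND NOT p1 OR NOT p4 OR p2   [distribution]
= NOT p4 OR p2   [absorption]

NOT p4 OR p2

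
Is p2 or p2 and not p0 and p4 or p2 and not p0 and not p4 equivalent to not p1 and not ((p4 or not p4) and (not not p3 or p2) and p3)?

E1: p2 or p2 and not p0 and p4 or p2 and not p0 and not p4
    = p2 or p2 and not p0   [distribution]
    = p2   [absorption]
E2: not p1 and not ((p4 or not p4) and (not not p3 or p2) and p3)
    = not p1 and not ((p4 or not p4) and (p3 or p2) and p3)   [double negation]
    = not p1 and not ((p4 or not p4) and p3)   [absorption]
    = not p1 and not p3   [complement / identity]
These differ: at p0=0, p1=1, p2=1, p3=0, p4=0, E1 = 1 but E2 = 0.

No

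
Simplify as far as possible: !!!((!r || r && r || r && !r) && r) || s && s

!!!((!r || r && r || r && !r) && r) || s && s
= !!!((!r || r) && r) || s && s   (distribution)
= !!!((!r || r) && r) || s   (idempotence)
= !!!r || s   (complement / identity)
= !r || s   (double negation)

!r || s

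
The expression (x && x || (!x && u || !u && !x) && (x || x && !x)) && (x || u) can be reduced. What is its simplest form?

x

(x && x || (!x && u || !u && !x) && (x || x && !x)) && (x || u)
= (x && x || !x && (x || x && !x)) && (x || u)   [distribution]
= (x && x || !x && x) && (x || u)   [complement / identity]
= x && (x || u)   [distribution]
= x   [absorption]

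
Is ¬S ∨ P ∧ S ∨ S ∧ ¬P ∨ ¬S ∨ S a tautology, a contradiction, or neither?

tautology

¬S ∨ P ∧ S ∨ S ∧ ¬P ∨ ¬S ∨ S
= ¬S ∨ S ∨ ¬S ∨ S   — distribution
= ¬S ∨ S   — idempotence
= True   — complement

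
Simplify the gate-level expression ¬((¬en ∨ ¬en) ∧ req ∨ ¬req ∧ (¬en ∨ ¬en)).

en

¬((¬en ∨ ¬en) ∧ req ∨ ¬req ∧ (¬en ∨ ¬en))
= ¬(¬en ∨ ¬en)
= en ∧ en
= en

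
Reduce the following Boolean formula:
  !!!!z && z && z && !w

!!!!z && z && z && !w
= !!z && z && z && !w   [double negation]
= z && z && z && !w   [double negation]
= z && z && !w   [idempotence]
= z && !w   [idempotence]

z && !w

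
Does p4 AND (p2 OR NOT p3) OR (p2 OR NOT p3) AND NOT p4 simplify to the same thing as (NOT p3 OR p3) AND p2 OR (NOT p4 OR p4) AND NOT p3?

Yes

E1: p4 AND (p2 OR NOT p3) OR (p2 OR NOT p3) AND NOT p4
    = p2 OR NOT p3   (distribution)
E2: (NOT p3 OR p3) AND p2 OR (NOT p4 OR p4) AND NOT p3
    = p2 OR (NOT p4 OR p4) AND NOT p3   (complement / identity)
    = p2 OR NOT p3   (complement / identity)
Both reduce to p2 OR NOT p3, so they are equivalent.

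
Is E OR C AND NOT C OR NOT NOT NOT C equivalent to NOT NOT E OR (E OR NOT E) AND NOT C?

E1: E OR C AND NOT C OR NOT NOT NOT C
    = E OR NOT NOT NOT C   — complement / identity
    = E OR NOT C   — double negation
E2: NOT NOT E OR (E OR NOT E) AND NOT C
    = NOT NOT E OR NOT C   — complement / identity
    = E OR NOT C   — double negation
Both reduce to E OR NOT C, so they are equivalent.

Yes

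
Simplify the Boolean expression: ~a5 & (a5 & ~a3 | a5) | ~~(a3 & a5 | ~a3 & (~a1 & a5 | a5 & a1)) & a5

a5

~a5 & (a5 & ~a3 | a5) | ~~(a3 & a5 | ~a3 & (~a1 & a5 | a5 & a1)) & a5
= ~a5 & a5 | ~~(a3 & a5 | ~a3 & (~a1 & a5 | a5 & a1)) & a5   [absorption]
= ~a5 & a5 | ~~(a3 & a5 | ~a3 & a5) & a5   [distribution]
= ~a5 & a5 | ~~a5 & a5   [distribution]
= ~a5 & a5 | a5 & a5   [double negation]
= a5   [distribution]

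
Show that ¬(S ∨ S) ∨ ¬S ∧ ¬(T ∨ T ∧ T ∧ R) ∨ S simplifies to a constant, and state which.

True

¬(S ∨ S) ∨ ¬S ∧ ¬(T ∨ T ∧ T ∧ R) ∨ S
= ¬(S ∨ S) ∨ ¬S ∧ ¬(T ∨ T ∧ R) ∨ S   [idempotence]
= ¬(S ∨ S) ∨ ¬S ∧ ¬T ∨ S   [absorption]
= ¬S ∨ ¬S ∧ ¬T ∨ S   [idempotence]
= ¬S ∨ S   [absorption]
= True   [complement]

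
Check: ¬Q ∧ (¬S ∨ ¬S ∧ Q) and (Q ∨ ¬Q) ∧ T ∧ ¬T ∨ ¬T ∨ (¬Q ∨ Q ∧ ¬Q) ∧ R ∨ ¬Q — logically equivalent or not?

E1: ¬Q ∧ (¬S ∨ ¬S ∧ Q)
    = ¬Q ∧ ¬S   — absorption
E2: (Q ∨ ¬Q) ∧ T ∧ ¬T ∨ ¬T ∨ (¬Q ∨ Q ∧ ¬Q) ∧ R ∨ ¬Q
    = (Q ∨ ¬Q) ∧ T ∧ ¬T ∨ ¬T ∨ ¬Q ∧ R ∨ ¬Q   — complement / identity
    = T ∧ ¬T ∨ ¬T ∨ ¬Q ∧ R ∨ ¬Q   — complement / identity
    = ¬T ∨ ¬Q ∧ R ∨ ¬Q   — complement / identity
    = ¬T ∨ ¬Q   — absorption
These differ: at Q=0, R=1, S=1, T=0, E1 = 0 but E2 = 1.

No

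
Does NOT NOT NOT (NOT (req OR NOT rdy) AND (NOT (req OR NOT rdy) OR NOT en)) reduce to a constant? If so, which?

no

NOT NOT NOT (NOT (req OR NOT rdy) AND (NOT (req OR NOT rdy) OR NOT en))
= NOT NOT NOT NOT (req OR NOT rdy)   (absorption)
= NOT NOT (req OR NOT rdy)   (double negation)
= req OR NOT rdy   (double negation)
This depends on rdy, req, so it is not a constant.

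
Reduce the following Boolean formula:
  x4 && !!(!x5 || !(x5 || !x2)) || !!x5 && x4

x4

x4 && !!(!x5 || !(x5 || !x2)) || !!x5 && x4
= x4 && !!(!x5 || !(x5 || !x2)) || x5 && x4   [double negation]
= x4 && !(x5 && (x5 || !x2)) || x5 && x4   [De Morgan]
= x4 && !x5 || x5 && x4   [absorption]
= x4   [distribution]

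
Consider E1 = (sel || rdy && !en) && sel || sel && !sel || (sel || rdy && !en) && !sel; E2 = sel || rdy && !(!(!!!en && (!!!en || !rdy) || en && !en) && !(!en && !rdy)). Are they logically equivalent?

Yes

E1: (sel || rdy && !en) && sel || sel && !sel || (sel || rdy && !en) && !sel
    = (sel || rdy && !en) && sel || (sel || rdy && !en) && !sel   [complement / identity]
    = sel || rdy && !en   [distribution]
E2: sel || rdy && !(!(!!!en && (!!!en || !rdy) || en && !en) && !(!en && !rdy))
    = sel || rdy && !(!(!!!en || en && !en) && !(!en && !rdy))   [absorption]
    = sel || rdy && !(!!!!en && !(!en && !rdy))   [complement / identity]
    = sel || rdy && !(!!en && !(!en && !rdy))   [double negation]
    = sel || rdy && (!en || !en && !rdy)   [De Morgan]
    = sel || rdy && !en   [absorption]
Both reduce to sel || rdy && !en, so they are equivalent.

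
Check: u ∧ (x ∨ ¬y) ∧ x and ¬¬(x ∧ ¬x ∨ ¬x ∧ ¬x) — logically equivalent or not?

No

E1: u ∧ (x ∨ ¬y) ∧ x
    = u ∧ x   [absorption]
E2: ¬¬(x ∧ ¬x ∨ ¬x ∧ ¬x)
    = ¬¬¬x   [distribution]
    = ¬x   [double negation]
These differ: at u=0, x=0, y=0, E1 = 0 but E2 = 1.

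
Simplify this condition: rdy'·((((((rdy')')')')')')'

rdy'·((((((rdy')')')')')')'
= rdy'·((((rdy')')')')'   — double negation
= rdy'·((rdy')')'   — double negation
= rdy'·rdy'   — double negation
= rdy'   — idempotence

rdy'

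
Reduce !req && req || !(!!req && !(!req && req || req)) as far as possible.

!req && req || !(!!req && !(!req && req || req))
= !req && req || !(!!req && !req)   (complement / identity)
= !req && req || !req || req   (De Morgan)
= !req || req   (complement / identity)
= true   (complement)

true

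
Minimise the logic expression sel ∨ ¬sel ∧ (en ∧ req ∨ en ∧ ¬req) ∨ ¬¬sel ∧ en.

sel ∨ ¬sel ∧ (en ∧ req ∨ en ∧ ¬req) ∨ ¬¬sel ∧ en
= sel ∨ ¬sel ∧ en ∨ ¬¬sel ∧ en
= sel ∨ ¬sel ∧ en ∨ sel ∧ en
= sel ∨ en

sel ∨ en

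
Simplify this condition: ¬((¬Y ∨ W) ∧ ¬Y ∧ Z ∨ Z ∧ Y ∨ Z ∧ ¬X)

¬Z

¬((¬Y ∨ W) ∧ ¬Y ∧ Z ∨ Z ∧ Y ∨ Z ∧ ¬X)
= ¬(¬Y ∧ Z ∨ Z ∧ Y ∨ Z ∧ ¬X)   (absorption)
= ¬(Z ∨ Z ∧ ¬X)   (distribution)
= ¬Z   (absorption)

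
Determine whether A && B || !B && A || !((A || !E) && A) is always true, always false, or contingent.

A && B || !B && A || !((A || !E) && A)
= A || !((A || !E) && A)   [distribution]
= A || !A   [absorption]
= true   [complement]

always true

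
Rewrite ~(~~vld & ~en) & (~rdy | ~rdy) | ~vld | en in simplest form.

~vld | en

~(~~vld & ~en) & (~rdy | ~rdy) | ~vld | en
= (~vld | en) & (~rdy | ~rdy) | ~vld | en   — De Morgan
= (~vld | en) & ~rdy | ~vld | en   — idempotence
= ~vld | en   — absorption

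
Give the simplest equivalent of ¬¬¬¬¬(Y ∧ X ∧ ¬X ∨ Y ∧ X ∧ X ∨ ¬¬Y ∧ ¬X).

¬Y

¬¬¬¬¬(Y ∧ X ∧ ¬X ∨ Y ∧ X ∧ X ∨ ¬¬Y ∧ ¬X)
= ¬¬¬¬¬(Y ∧ X ∨ ¬¬Y ∧ ¬X)   — distribution
= ¬¬¬¬¬(Y ∧ X ∨ Y ∧ ¬X)   — double negation
= ¬¬¬(Y ∧ X ∨ Y ∧ ¬X)   — double negation
= ¬(Y ∧ X ∨ Y ∧ ¬X)   — double negation
= ¬Y   — distribution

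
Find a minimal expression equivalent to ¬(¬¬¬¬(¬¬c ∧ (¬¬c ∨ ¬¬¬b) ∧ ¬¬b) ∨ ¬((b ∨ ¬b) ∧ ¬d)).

(¬c ∨ ¬b) ∧ ¬d

¬(¬¬¬¬(¬¬c ∧ (¬¬c ∨ ¬¬¬b) ∧ ¬¬b) ∨ ¬((b ∨ ¬b) ∧ ¬d))
= ¬(¬¬¬¬(¬¬c ∧ (¬¬c ∨ ¬¬¬b) ∧ ¬¬b) ∨ ¬¬d)
= ¬¬¬(¬¬c ∧ (¬¬c ∨ ¬¬¬b) ∧ ¬¬b) ∧ ¬d
= ¬(¬¬c ∧ (¬¬c ∨ ¬¬¬b) ∧ ¬¬b) ∧ ¬d
= ¬(¬¬c ∧ (¬¬c ∨ ¬b) ∧ ¬¬b) ∧ ¬d
= ¬(¬¬c ∧ ¬¬b) ∧ ¬d
= (¬c ∨ ¬b) ∧ ¬d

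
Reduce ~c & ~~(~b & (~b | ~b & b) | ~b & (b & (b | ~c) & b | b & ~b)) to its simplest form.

~c & ~b

~c & ~~(~b & (~b | ~b & b) | ~b & (b & (b | ~c) & b | b & ~b))
= ~c & ~~(~b & (~b | ~b & b) | ~b & (b & b | b & ~b))
= ~c & ~~(~b & (~b | ~b & b) | ~b & b)
= ~c & (~b & (~b | ~b & b) | ~b & b)
= ~c & (~b & ~b | ~b & b)
= ~c & ~b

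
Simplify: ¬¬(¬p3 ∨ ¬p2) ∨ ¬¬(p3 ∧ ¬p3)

¬p3 ∨ ¬p2

¬¬(¬p3 ∨ ¬p2) ∨ ¬¬(p3 ∧ ¬p3)
= ¬p3 ∨ ¬p2 ∨ ¬¬(p3 ∧ ¬p3)   — double negation
= ¬p3 ∨ ¬p2 ∨ p3 ∧ ¬p3   — double negation
= ¬p3 ∨ ¬p2   — complement / identity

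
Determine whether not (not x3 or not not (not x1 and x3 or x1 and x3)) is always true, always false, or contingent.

not (not x3 or not not (not x1 and x3 or x1 and x3))
= not (not x3 or not not x3)
= x3 and not x3
= False

always false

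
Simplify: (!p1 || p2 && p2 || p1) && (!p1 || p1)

true

(!p1 || p2 && p2 || p1) && (!p1 || p1)
= (!p1 || p2 || p1) && (!p1 || p1)   (idempotence)
= p1 || (!p1 || p2) && !p1   (distribution)
= p1 || !p1   (absorption)
= true   (complement)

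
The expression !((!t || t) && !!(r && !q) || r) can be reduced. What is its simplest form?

!r

!((!t || t) && !!(r && !q) || r)
= !((!t || t) && r && !q || r)   [double negation]
= !(r && !q || r)   [complement / identity]
= !r   [absorption]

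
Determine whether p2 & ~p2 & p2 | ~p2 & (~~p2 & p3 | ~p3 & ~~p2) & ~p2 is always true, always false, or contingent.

always false

p2 & ~p2 & p2 | ~p2 & (~~p2 & p3 | ~p3 & ~~p2) & ~p2
= p2 & ~p2 & p2 | ~p2 & ~~p2 & ~p2   — distribution
= p2 & ~p2 & p2 | ~p2 & p2 & ~p2   — double negation
= p2 & ~p2   — distribution
= 0   — complement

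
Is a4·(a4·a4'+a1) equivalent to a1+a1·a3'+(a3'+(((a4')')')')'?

No

E1: a4·(a4·a4'+a1)
    = a4·a1   — complement / identity
E2: a1+a1·a3'+(a3'+(((a4')')')')'
    = a1+a1·a3'+(a3'+(a4')')'   — double negation
    = a1+a1·a3'+a3·a4'   — De Morgan
    = a1+a3·a4'   — absorption
These differ: at a1=1, a3=0, a4=0, E1 = 0 but E2 = 1.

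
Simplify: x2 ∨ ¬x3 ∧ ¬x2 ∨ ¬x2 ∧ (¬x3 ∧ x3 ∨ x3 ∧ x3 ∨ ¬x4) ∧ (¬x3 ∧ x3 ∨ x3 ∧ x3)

True

x2 ∨ ¬x3 ∧ ¬x2 ∨ ¬x2 ∧ (¬x3 ∧ x3 ∨ x3 ∧ x3 ∨ ¬x4) ∧ (¬x3 ∧ x3 ∨ x3 ∧ x3)
= x2 ∨ ¬x3 ∧ ¬x2 ∨ ¬x2 ∧ (¬x3 ∧ x3 ∨ x3 ∧ x3)   [absorption]
= x2 ∨ ¬x3 ∧ ¬x2 ∨ ¬x2 ∧ x3   [distribution]
= x2 ∨ ¬x2   [distribution]
= True   [complement]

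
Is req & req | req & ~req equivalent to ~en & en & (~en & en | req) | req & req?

E1: req & req | req & ~req
    = req   — distribution
E2: ~en & en & (~en & en | req) | req & req
    = ~en & en & (~en & en | req) | req   — idempotence
    = ~en & en | req   — absorption
    = req   — complement / identity
Both reduce to req, so they are equivalent.

Yes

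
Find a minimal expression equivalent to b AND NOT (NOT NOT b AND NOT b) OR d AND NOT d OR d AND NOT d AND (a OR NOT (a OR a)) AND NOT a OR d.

b AND NOT (NOT NOT b AND NOT b) OR d AND NOT d OR d AND NOT d AND (a OR NOT (a OR a)) AND NOT a OR d
= b AND (NOT b OR b) OR d AND NOT d OR d AND NOT d AND (a OR NOT (a OR a)) AND NOT a OR d   [De Morgan]
= b AND (NOT b OR b) OR d AND NOT d OR d AND NOT d AND (a OR NOT a) AND NOT a OR d   [idempotence]
= b AND (NOT b OR b) OR d AND NOT d OR d AND NOT d AND NOT a OR d   [complement / identity]
= b OR d AND NOT d OR d AND NOT d AND NOT a OR d   [complement / identity]
= b OR d AND NOT d OR d   [absorption]
= b OR d   [complement / identity]

b OR d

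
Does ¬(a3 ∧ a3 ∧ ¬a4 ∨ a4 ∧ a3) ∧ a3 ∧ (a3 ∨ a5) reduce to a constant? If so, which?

¬(a3 ∧ a3 ∧ ¬a4 ∨ a4 ∧ a3) ∧ a3 ∧ (a3 ∨ a5)
= ¬(a3 ∧ ¬a4 ∨ a4 ∧ a3) ∧ a3 ∧ (a3 ∨ a5)   [idempotence]
= ¬a3 ∧ a3 ∧ (a3 ∨ a5)   [distribution]
= ¬a3 ∧ a3   [absorption]
= False   [complement]

yes, False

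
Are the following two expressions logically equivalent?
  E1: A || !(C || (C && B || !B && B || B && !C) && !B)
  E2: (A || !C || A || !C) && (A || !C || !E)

E1: A || !(C || (C && B || !B && B || B && !C) && !B)
    = A || !(C || (C && B || B && !C) && !B)   — complement / identity
    = A || !(C || B && !B)   — distribution
    = A || !C   — complement / identity
E2: (A || !C || A || !C) && (A || !C || !E)
    = A || !C || (A || !C) && !E   — distribution
    = A || !C   — absorption
Both reduce to A || !C, so they are equivalent.

Yes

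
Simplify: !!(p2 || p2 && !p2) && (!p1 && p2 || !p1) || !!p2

!!(p2 || p2 && !p2) && (!p1 && p2 || !p1) || !!p2
= !!(p2 || p2 && !p2) && !p1 || !!p2
= !!p2 && !p1 || !!p2
= !!p2
= p2

p2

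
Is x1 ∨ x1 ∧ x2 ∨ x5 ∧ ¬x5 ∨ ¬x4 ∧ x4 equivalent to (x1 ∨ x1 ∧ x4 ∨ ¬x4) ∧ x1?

E1: x1 ∨ x1 ∧ x2 ∨ x5 ∧ ¬x5 ∨ ¬x4 ∧ x4
    = x1 ∨ x5 ∧ ¬x5 ∨ ¬x4 ∧ x4   [absorption]
    = x1 ∨ x5 ∧ ¬x5   [complement / identity]
    = x1   [complement / identity]
E2: (x1 ∨ x1 ∧ x4 ∨ ¬x4) ∧ x1
    = (x1 ∨ ¬x4) ∧ x1   [absorption]
    = x1   [absorption]
Both reduce to x1, so they are equivalent.

Yes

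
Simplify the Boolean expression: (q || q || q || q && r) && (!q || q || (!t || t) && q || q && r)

(q || q || q || q && r) && (!q || q || (!t || t) && q || q && r)
= (q || q || q || q && r) && (!q || q || q || q && r)   [complement / identity]
= q || q || q && r || q && !q   [distribution]
= q || q || q && r   [complement / identity]
= q || q   [absorption]
= q   [idempotence]

q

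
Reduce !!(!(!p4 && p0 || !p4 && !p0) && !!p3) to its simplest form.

!!(!(!p4 && p0 || !p4 && !p0) && !!p3)
= !!(!!p4 && !!p3)   [distribution]
= !(!p4 || !p3)   [De Morgan]
= p4 && p3   [De Morgan]

p4 && p3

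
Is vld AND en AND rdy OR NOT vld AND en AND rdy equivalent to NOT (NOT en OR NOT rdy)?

Yes

E1: vld AND en AND rdy OR NOT vld AND en AND rdy
    = en AND rdy   [distribution]
E2: NOT (NOT en OR NOT rdy)
    = en AND rdy   [De Morgan]
Both reduce to en AND rdy, so they are equivalent.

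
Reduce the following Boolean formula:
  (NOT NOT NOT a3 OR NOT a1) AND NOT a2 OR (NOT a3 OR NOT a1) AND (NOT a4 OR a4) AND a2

NOT a3 OR NOT a1

(NOT NOT NOT a3 OR NOT a1) AND NOT a2 OR (NOT a3 OR NOT a1) AND (NOT a4 OR a4) AND a2
= (NOT a3 OR NOT a1) AND NOT a2 OR (NOT a3 OR NOT a1) AND (NOT a4 OR a4) AND a2   — double negation
= (NOT a3 OR NOT a1) AND NOT a2 OR (NOT a3 OR NOT a1) AND a2   — complement / identity
= NOT a3 OR NOT a1   — distribution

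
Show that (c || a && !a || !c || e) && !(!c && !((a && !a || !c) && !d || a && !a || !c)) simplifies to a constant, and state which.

(c || a && !a || !c || e) && !(!c && !((a && !a || !c) && !d || a && !a || !c))
= (c || a && !a || !c || e) && !(!c && !(a && !a || !c))
= (c || a && !a || !c || e) && (c || a && !a || !c)
= c || a && !a || !c
= c || !c
= true

true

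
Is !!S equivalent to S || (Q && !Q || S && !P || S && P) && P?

Yes

E1: !!S
    = S   (double negation)
E2: S || (Q && !Q || S && !P || S && P) && P
    = S || (Q && !Q || S) && P   (distribution)
    = S || S && P   (complement / identity)
    = S   (absorption)
Both reduce to S, so they are equivalent.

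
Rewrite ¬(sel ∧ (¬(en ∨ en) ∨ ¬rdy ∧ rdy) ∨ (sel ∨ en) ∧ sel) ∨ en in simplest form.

¬(sel ∧ (¬(en ∨ en) ∨ ¬rdy ∧ rdy) ∨ (sel ∨ en) ∧ sel) ∨ en
= ¬(sel ∧ (¬(en ∨ en) ∨ ¬rdy ∧ rdy) ∨ sel) ∨ en   [absorption]
= ¬(sel ∧ ¬(en ∨ en) ∨ sel) ∨ en   [complement / identity]
= ¬(sel ∧ ¬en ∨ sel) ∨ en   [idempotence]
= ¬sel ∨ en   [absorption]

¬sel ∨ en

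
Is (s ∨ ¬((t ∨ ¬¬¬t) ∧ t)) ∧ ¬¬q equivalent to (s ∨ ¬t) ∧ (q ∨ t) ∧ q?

Yes

E1: (s ∨ ¬((t ∨ ¬¬¬t) ∧ t)) ∧ ¬¬q
    = (s ∨ ¬((t ∨ ¬¬¬t) ∧ t)) ∧ q   [double negation]
    = (s ∨ ¬((t ∨ ¬t) ∧ t)) ∧ q   [double negation]
    = (s ∨ ¬t) ∧ q   [complement / identity]
E2: (s ∨ ¬t) ∧ (q ∨ t) ∧ q
    = (s ∨ ¬t) ∧ q   [absorption]
Both reduce to (s ∨ ¬t) ∧ q, so they are equivalent.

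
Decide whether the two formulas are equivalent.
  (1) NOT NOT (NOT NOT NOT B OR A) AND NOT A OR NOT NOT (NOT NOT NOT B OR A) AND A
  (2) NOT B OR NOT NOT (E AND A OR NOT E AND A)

E1: NOT NOT (NOT NOT NOT B OR A) AND NOT A OR NOT NOT (NOT NOT NOT B OR A) AND A
    = NOT NOT (NOT NOT NOT B OR A) AND NOT A OR NOT NOT (NOT B OR A) AND A   — double negation
    = NOT NOT (NOT B OR A) AND NOT A OR NOT NOT (NOT B OR A) AND A   — double negation
    = NOT NOT (NOT B OR A)   — distribution
    = NOT B OR A   — double negation
E2: NOT B OR NOT NOT (E AND A OR NOT E AND A)
    = NOT B OR NOT NOT A   — distribution
    = NOT B OR A   — double negation
Both reduce to NOT B OR A, so they are equivalent.

Yes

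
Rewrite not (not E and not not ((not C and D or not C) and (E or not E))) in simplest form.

E or C

not (not E and not not ((not C and D or not C) and (E or not E)))
= not (not E and not not (not C and D or not C))   [complement / identity]
= not (not E and not not not C)   [absorption]
= not (not E and not C)   [double negation]
= E or C   [De Morgan]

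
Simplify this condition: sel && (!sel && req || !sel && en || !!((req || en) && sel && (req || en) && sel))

sel && (req || en)

sel && (!sel && req || !sel && en || !!((req || en) && sel && (req || en) && sel))
= sel && (!sel && req || !sel && en || (req || en) && sel && (req || en) && sel)   (double negation)
= sel && ((req || en) && !sel || (req || en) && sel && (req || en) && sel)   (distribution)
= sel && ((req || en) && !sel || (req || en) && sel)   (idempotence)
= sel && (req || en)   (distribution)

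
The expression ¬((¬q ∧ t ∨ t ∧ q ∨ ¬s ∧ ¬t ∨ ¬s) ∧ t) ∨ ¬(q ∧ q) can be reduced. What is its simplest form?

¬((¬q ∧ t ∨ t ∧ q ∨ ¬s ∧ ¬t ∨ ¬s) ∧ t) ∨ ¬(q ∧ q)
= ¬((t ∨ ¬s ∧ ¬t ∨ ¬s) ∧ t) ∨ ¬(q ∧ q)
= ¬((t ∨ ¬s) ∧ t) ∨ ¬(q ∧ q)
= ¬t ∨ ¬(q ∧ q)
= ¬t ∨ ¬q

¬t ∨ ¬q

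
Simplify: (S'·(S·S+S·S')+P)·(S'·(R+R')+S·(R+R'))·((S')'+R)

(S'·(S·S+S·S')+P)·(S'·(R+R')+S·(R+R'))·((S')'+R)
= (S'·S+P)·(S'·(R+R')+S·(R+R'))·((S')'+R)   (distribution)
= (S'·S+P)·(R+R')·((S')'+R)   (distribution)
= (S'·S+P)·((S')'+R)   (complement / identity)
= (S'·S+P)·(S+R)   (double negation)
= P·(S+R)   (complement / identity)

P·(S+R)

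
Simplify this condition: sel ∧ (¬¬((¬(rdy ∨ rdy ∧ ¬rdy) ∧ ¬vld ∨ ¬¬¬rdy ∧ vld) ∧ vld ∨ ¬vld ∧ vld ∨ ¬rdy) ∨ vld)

sel ∧ (¬rdy ∨ vld)

sel ∧ (¬¬((¬(rdy ∨ rdy ∧ ¬rdy) ∧ ¬vld ∨ ¬¬¬rdy ∧ vld) ∧ vld ∨ ¬vld ∧ vld ∨ ¬rdy) ∨ vld)
= sel ∧ (¬¬((¬(rdy ∨ rdy ∧ ¬rdy) ∧ ¬vld ∨ ¬¬¬rdy ∧ vld) ∧ vld ∨ ¬rdy) ∨ vld)   — complement / identity
= sel ∧ (¬¬((¬rdy ∧ ¬vld ∨ ¬¬¬rdy ∧ vld) ∧ vld ∨ ¬rdy) ∨ vld)   — complement / identity
= sel ∧ (¬¬((¬rdy ∧ ¬vld ∨ ¬rdy ∧ vld) ∧ vld ∨ ¬rdy) ∨ vld)   — double negation
= sel ∧ ((¬rdy ∧ ¬vld ∨ ¬rdy ∧ vld) ∧ vld ∨ ¬rdy ∨ vld)   — double negation
= sel ∧ (¬rdy ∧ vld ∨ ¬rdy ∨ vld)   — distribution
= sel ∧ (¬rdy ∨ vld)   — absorption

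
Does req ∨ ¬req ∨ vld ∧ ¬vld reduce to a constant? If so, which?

req ∨ ¬req ∨ vld ∧ ¬vld
= req ∨ ¬req   [complement / identity]
= True   [complement]

yes, True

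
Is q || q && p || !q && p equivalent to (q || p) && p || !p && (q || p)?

E1: q || q && p || !q && p
    = q || p   — distribution
E2: (q || p) && p || !p && (q || p)
    = q || p   — distribution
Both reduce to q || p, so they are equivalent.

Yes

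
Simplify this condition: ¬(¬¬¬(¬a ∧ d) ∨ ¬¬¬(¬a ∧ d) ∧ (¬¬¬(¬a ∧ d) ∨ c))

¬a ∧ d

¬(¬¬¬(¬a ∧ d) ∨ ¬¬¬(¬a ∧ d) ∧ (¬¬¬(¬a ∧ d) ∨ c))
= ¬(¬¬¬(¬a ∧ d) ∨ ¬¬¬(¬a ∧ d))
= ¬¬(¬a ∧ d) ∧ ¬¬(¬a ∧ d)
= ¬¬(¬a ∧ d)
= ¬a ∧ d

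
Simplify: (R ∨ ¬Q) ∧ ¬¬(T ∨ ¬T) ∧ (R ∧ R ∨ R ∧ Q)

R

(R ∨ ¬Q) ∧ ¬¬(T ∨ ¬T) ∧ (R ∧ R ∨ R ∧ Q)
= (R ∨ ¬Q) ∧ (T ∨ ¬T) ∧ (R ∧ R ∨ R ∧ Q)   — double negation
= (R ∨ ¬Q) ∧ (T ∨ ¬T) ∧ R ∧ (R ∨ Q)   — distribution
= (R ∨ ¬Q) ∧ (T ∨ ¬T) ∧ R   — absorption
= (R ∨ ¬Q) ∧ R   — complement / identity
= R   — absorption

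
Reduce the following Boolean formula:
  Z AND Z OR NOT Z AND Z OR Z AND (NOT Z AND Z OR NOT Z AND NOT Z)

Z AND Z OR NOT Z AND Z OR Z AND (NOT Z AND Z OR NOT Z AND NOT Z)
= Z AND Z OR Z AND (NOT Z AND Z OR NOT Z AND NOT Z)
= Z AND Z OR Z AND NOT Z
= Z

Z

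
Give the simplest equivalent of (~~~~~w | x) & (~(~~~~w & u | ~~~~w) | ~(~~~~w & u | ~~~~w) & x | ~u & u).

~w

(~~~~~w | x) & (~(~~~~w & u | ~~~~w) | ~(~~~~w & u | ~~~~w) & x | ~u & u)
= (~~~~~w | x) & (~(~~~~w & u | ~~~~w) | ~u & u)   — absorption
= (~~~~~w | x) & (~~~~~w | ~u & u)   — absorption
= (~~~~~w | x) & ~~~~~w   — complement / identity
= ~~~~~w   — absorption
= ~~~w   — double negation
= ~w   — double negation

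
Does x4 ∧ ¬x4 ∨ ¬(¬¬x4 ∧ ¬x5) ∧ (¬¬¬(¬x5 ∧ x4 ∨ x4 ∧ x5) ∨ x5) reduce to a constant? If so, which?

x4 ∧ ¬x4 ∨ ¬(¬¬x4 ∧ ¬x5) ∧ (¬¬¬(¬x5 ∧ x4 ∨ x4 ∧ x5) ∨ x5)
= ¬(¬¬x4 ∧ ¬x5) ∧ (¬¬¬(¬x5 ∧ x4 ∨ x4 ∧ x5) ∨ x5)
= (¬x4 ∨ x5) ∧ (¬¬¬(¬x5 ∧ x4 ∨ x4 ∧ x5) ∨ x5)
= (¬x4 ∨ x5) ∧ (¬(¬x5 ∧ x4 ∨ x4 ∧ x5) ∨ x5)
= (¬x4 ∨ x5) ∧ (¬x4 ∨ x5)
= ¬x4 ∨ x5
This depends on x4, x5, so it is not a constant.

no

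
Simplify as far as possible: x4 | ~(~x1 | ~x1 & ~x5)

x4 | x1

x4 | ~(~x1 | ~x1 & ~x5)
= x4 | ~~x1
= x4 | x1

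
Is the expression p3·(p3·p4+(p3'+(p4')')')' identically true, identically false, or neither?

p3·(p3·p4+(p3'+(p4')')')'
= p3·(p3·p4+p3·p4')'   — De Morgan
= p3·p3'   — distribution
= 0   — complement

identically false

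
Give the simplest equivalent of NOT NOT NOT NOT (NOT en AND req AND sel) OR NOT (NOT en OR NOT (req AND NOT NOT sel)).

NOT NOT NOT NOT (NOT en AND req AND sel) OR NOT (NOT en OR NOT (req AND NOT NOT sel))
= NOT NOT (NOT en AND req AND sel) OR NOT (NOT en OR NOT (req AND NOT NOT sel))   [double negation]
= NOT NOT (NOT en AND req AND sel) OR en AND req AND NOT NOT sel   [De Morgan]
= NOT NOT (NOT en AND req AND sel) OR en AND req AND sel   [double negation]
= NOT en AND req AND sel OR en AND req AND sel   [double negation]
= req AND sel   [distribution]

req AND sel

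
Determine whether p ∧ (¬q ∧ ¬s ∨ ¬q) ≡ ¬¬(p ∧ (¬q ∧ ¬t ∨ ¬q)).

Yes

E1: p ∧ (¬q ∧ ¬s ∨ ¬q)
    = p ∧ ¬q   (absorption)
E2: ¬¬(p ∧ (¬q ∧ ¬t ∨ ¬q))
    = ¬¬(p ∧ ¬q)   (absorption)
    = p ∧ ¬q   (double negation)
Both reduce to p ∧ ¬q, so they are equivalent.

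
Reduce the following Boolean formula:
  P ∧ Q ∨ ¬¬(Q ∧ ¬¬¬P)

P ∧ Q ∨ ¬¬(Q ∧ ¬¬¬P)
= P ∧ Q ∨ Q ∧ ¬¬¬P   [double negation]
= P ∧ Q ∨ Q ∧ ¬P   [double negation]
= (P ∨ ¬P) ∧ Q   [distribution]
= Q   [complement / identity]

Q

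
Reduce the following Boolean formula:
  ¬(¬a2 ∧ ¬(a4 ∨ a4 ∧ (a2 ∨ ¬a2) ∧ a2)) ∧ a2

a2

¬(¬a2 ∧ ¬(a4 ∨ a4 ∧ (a2 ∨ ¬a2) ∧ a2)) ∧ a2
= (a2 ∨ a4 ∨ a4 ∧ (a2 ∨ ¬a2) ∧ a2) ∧ a2   [De Morgan]
= (a2 ∨ a4 ∨ a4 ∧ a2) ∧ a2   [complement / identity]
= (a2 ∨ a4) ∧ a2   [absorption]
= a2   [absorption]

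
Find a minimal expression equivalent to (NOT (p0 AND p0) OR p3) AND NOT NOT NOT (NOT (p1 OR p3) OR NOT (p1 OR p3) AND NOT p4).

(NOT (p0 AND p0) OR p3) AND NOT NOT NOT (NOT (p1 OR p3) OR NOT (p1 OR p3) AND NOT p4)
= (NOT (p0 AND p0) OR p3) AND NOT NOT NOT NOT (p1 OR p3)   — absorption
= (NOT p0 OR p3) AND NOT NOT NOT NOT (p1 OR p3)   — idempotence
= (NOT p0 OR p3) AND NOT NOT (p1 OR p3)   — double negation
= (NOT p0 OR p3) AND (p1 OR p3)   — double negation
= NOT p0 AND p1 OR p3   — distribution

NOT p0 AND p1 OR p3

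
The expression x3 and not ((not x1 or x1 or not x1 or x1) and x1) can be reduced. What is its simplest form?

x3 and not x1

x3 and not ((not x1 or x1 or not x1 or x1) and x1)
= x3 and not ((not x1 or x1) and x1)   — idempotence
= x3 and not x1   — complement / identity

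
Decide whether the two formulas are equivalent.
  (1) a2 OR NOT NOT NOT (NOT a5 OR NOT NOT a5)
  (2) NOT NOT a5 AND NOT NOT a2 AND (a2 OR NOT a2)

E1: a2 OR NOT NOT NOT (NOT a5 OR NOT NOT a5)
    = a2 OR NOT NOT (a5 AND NOT a5)
    = a2 OR a5 AND NOT a5
    = a2
E2: NOT NOT a5 AND NOT NOT a2 AND (a2 OR NOT a2)
    = NOT NOT a5 AND NOT NOT a2
    = a5 AND NOT NOT a2
    = a5 AND a2
These differ: at a2=1, a5=0, E1 = 1 but E2 = 0.

No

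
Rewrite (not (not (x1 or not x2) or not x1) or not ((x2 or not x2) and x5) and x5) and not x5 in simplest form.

x1 and not x5

(not (not (x1 or not x2) or not x1) or not ((x2 or not x2) and x5) and x5) and not x5
= ((x1 or not x2) and x1 or not ((x2 or not x2) and x5) and x5) and not x5   (De Morgan)
= ((x1 or not x2) and x1 or not x5 and x5) and not x5   (complement / identity)
= (x1 or not x2) and x1 and not x5   (complement / identity)
= x1 and not x5   (absorption)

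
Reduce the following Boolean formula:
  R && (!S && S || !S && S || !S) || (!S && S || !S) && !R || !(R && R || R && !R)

!S || !R

R && (!S && S || !S && S || !S) || (!S && S || !S) && !R || !(R && R || R && !R)
= R && (!S && S || !S) || (!S && S || !S) && !R || !(R && R || R && !R)   [complement / identity]
= !S && S || !S || !(R && R || R && !R)   [distribution]
= !S && S || !S || !R   [distribution]
= !S || !R   [complement / identity]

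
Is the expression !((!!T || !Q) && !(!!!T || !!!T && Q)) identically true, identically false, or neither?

!((!!T || !Q) && !(!!!T || !!!T && Q))
= !((!!T || !Q) && !!!!T)   — absorption
= !((!!T || !Q) && !!T)   — double negation
= !!!T   — absorption
= !T   — double negation
This depends on T, so it is not a constant.

neither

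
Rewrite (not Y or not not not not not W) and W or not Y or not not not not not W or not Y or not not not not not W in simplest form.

not Y or not W

(not Y or not not not not not W) and W or not Y or not not not not not W or not Y or not not not not not W
= (not Y or not not not not not W) and W or not Y or not not not not not W   (idempotence)
= not Y or not not not not not W   (absorption)
= not Y or not not not W   (double negation)
= not Y or not W   (double negation)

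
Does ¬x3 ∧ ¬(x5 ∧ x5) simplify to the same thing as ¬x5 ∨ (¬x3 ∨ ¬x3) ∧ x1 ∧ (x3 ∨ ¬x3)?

No

E1: ¬x3 ∧ ¬(x5 ∧ x5)
    = ¬x3 ∧ ¬x5
E2: ¬x5 ∨ (¬x3 ∨ ¬x3) ∧ x1 ∧ (x3 ∨ ¬x3)
    = ¬x5 ∨ ¬x3 ∧ x1 ∧ (x3 ∨ ¬x3)
    = ¬x5 ∨ ¬x3 ∧ x1
These differ: at x1=0, x3=1, x5=0, E1 = 0 but E2 = 1.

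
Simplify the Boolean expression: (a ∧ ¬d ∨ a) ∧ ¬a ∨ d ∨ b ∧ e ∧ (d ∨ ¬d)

d ∨ b ∧ e

(a ∧ ¬d ∨ a) ∧ ¬a ∨ d ∨ b ∧ e ∧ (d ∨ ¬d)
= a ∧ ¬a ∨ d ∨ b ∧ e ∧ (d ∨ ¬d)   [absorption]
= a ∧ ¬a ∨ d ∨ b ∧ e   [complement / identity]
= d ∨ b ∧ e   [complement / identity]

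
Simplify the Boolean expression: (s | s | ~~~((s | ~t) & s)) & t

t

(s | s | ~~~((s | ~t) & s)) & t
= (s | ~~~((s | ~t) & s)) & t   (idempotence)
= (s | ~((s | ~t) & s)) & t   (double negation)
= (s | ~s) & t   (absorption)
= t   (complement / identity)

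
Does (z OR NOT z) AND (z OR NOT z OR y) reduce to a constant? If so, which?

yes, True

(z OR NOT z) AND (z OR NOT z OR y)
= z OR NOT z
= TRUE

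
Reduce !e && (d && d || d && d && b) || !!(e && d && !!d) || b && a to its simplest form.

d || b && a

!e && (d && d || d && d && b) || !!(e && d && !!d) || b && a
= !e && d && d || !!(e && d && !!d) || b && a
= !e && d && d || !!(e && d && d) || b && a
= !e && d && d || e && d && d || b && a
= d && d || b && a
= d || b && a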